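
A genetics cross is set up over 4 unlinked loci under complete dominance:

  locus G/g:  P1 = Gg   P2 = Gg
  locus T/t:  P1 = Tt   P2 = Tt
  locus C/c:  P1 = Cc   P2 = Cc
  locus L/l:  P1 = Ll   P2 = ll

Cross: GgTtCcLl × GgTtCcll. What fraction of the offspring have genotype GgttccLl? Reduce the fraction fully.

P(GgttccLl) = 1/64

GgTtCcLl gametes: GTCL×1, GTCl×1, GTcL×1, GTcl×1, GtCL×1, GtCl×1, GtcL×1, Gtcl×1, gTCL×1, gTCl×1, gTcL×1, gTcl×1, gtCL×1, gtCl×1, gtcL×1, gtcl×1
GgTtCcll gametes: GTCl×2, GTcl×2, GtCl×2, Gtcl×2, gTCl×2, gTcl×2, gtCl×2, gtcl×2
GgTtCcLl×GgTtCcll grid (16·16=256): GGTTCCLl=2 GGTTCCll=2 GGTTCcLl=4 GGTTCcll=4 GGTTccLl=2 GGTTccll=2 GGTtCCLl=4 GGTtCCll=4 GGTtCcLl=8 GGTtCcll=8 GGTtccLl=4 GGTtccll=4 GGttCCLl=2 GGttCCll=2 GGttCcLl=4 GGttCcll=4 GGttccLl=2 GGttccll=2 GgTTCCLl=4 GgTTCCll=4 GgTTCcLl=8 GgTTCcll=8 GgTTccLl=4 GgTTccll=4 GgTtCCLl=8 GgTtCCll=8 GgTtCcLl=16 GgTtCcll=16 GgTtccLl=8 GgTtccll=8 GgttCCLl=4 GgttCCll=4 GgttCcLl=8 GgttCcll=8 GgttccLl=4 Ggttccll=4 ggTTCCLl=2 ggTTCCll=2 ggTTCcLl=4 ggTTCcll=4 ggTTccLl=2 ggTTccll=2 ggTtCCLl=4 ggTtCCll=4 ggTtCcLl=8 ggTtCcll=8 ggTtccLl=4 ggTtccll=4 ggttCCLl=2 ggttCCll=2 ggttCcLl=4 ggttCcll=4 ggttccLl=2 ggttccll=2
GgttccLl hits 4/256; gcd=4; 4÷4/256÷4 = 1/64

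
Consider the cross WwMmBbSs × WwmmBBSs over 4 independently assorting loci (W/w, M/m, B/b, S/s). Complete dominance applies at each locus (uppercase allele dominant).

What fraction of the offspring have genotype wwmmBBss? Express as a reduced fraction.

WwMmBbSs gametes: WMBS×1, WMBs×1, WMbS×1, WMbs×1, WmBS×1, WmBs×1, WmbS×1, Wmbs×1, wMBS×1, wMBs×1, wMbS×1, wMbs×1, wmBS×1, wmBs×1, wmbS×1, wmbs×1
WwmmBBSs gametes: WmBS×4, WmBs×4, wmBS×4, wmBs×4
WwMmBbSs×WwmmBBSs grid (16·16=256): WWMmBBSS=4 WWMmBBSs=8 WWMmBBss=4 WWMmBbSS=4 WWMmBbSs=8 WWMmBbss=4 WWmmBBSS=4 WWmmBBSs=8 WWmmBBss=4 WWmmBbSS=4 WWmmBbSs=8 WWmmBbss=4 WwMmBBSS=8 WwMmBBSs=16 WwMmBBss=8 WwMmBbSS=8 WwMmBbSs=16 WwMmBbss=8 WwmmBBSS=8 WwmmBBSs=16 WwmmBBss=8 WwmmBbSS=8 WwmmBbSs=16 WwmmBbss=8 wwMmBBSS=4 wwMmBBSs=8 wwMmBBss=4 wwMmBbSS=4 wwMmBbSs=8 wwMmBbss=4 wwmmBBSS=4 wwmmBBSs=8 wwmmBBss=4 wwmmBbSS=4 wwmmBbSs=8 wwmmBbss=4
wwmmBBss hits 4/256; gcd=4; 4÷4/256÷4 = 1/64

P(wwmmBBss) = 1/64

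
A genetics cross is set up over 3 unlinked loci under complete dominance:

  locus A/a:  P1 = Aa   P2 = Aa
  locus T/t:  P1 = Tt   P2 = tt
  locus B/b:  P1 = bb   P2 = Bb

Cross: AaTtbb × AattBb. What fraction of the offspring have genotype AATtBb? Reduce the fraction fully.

AaTtbb gametes: ATb×2, Atb×2, aTb×2, atb×2
AattBb gametes: AtB×2, Atb×2, atB×2, atb×2
AaTtbb×AattBb grid (8·8=64): AATtBb=4 AATtbb=4 AAttBb=4 AAttbb=4 AaTtBb=8 AaTtbb=8 AattBb=8 Aattbb=8 aaTtBb=4 aaTtbb=4 aattBb=4 aattbb=4
AATtBb hits 4/64; gcd=4; 4÷4/64÷4 = 1/16

P(AATtBb) = 1/16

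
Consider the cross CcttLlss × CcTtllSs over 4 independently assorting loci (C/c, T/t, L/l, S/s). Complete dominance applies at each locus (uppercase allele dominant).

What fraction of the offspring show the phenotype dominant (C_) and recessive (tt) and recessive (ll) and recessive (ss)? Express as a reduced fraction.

P(C_ tt ll ss) = 3/32

CcttLlss gametes: CtLs×4, Ctls×4, ctLs×4, ctls×4
CcTtllSs gametes: CTlS×2, CTls×2, CtlS×2, Ctls×2, cTlS×2, cTls×2, ctlS×2, ctls×2
CcttLlss×CcTtllSs grid (16·16=256): CCTtLlSs=8 CCTtLlss=8 CCTtllSs=8 CCTtllss=8 CCttLlSs=8 CCttLlss=8 CCttllSs=8 CCttllss=8 CcTtLlSs=16 CcTtLlss=16 CcTtllSs=16 CcTtllss=16 CcttLlSs=16 CcttLlss=16 CcttllSs=16 Ccttllss=16 ccTtLlSs=8 ccTtLlss=8 ccTtllSs=8 ccTtllss=8 ccttLlSs=8 ccttLlss=8 ccttllSs=8 ccttllss=8
C_ tt ll ss hits 24/256; gcd=8; 24÷8/256÷8 = 3/32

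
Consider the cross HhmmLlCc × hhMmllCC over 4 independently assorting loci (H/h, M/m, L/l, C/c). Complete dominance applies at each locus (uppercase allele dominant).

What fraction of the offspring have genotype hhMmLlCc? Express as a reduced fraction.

P(hhMmLlCc) = 1/16

HhmmLlCc gametes: HmLC×2, HmLc×2, HmlC×2, Hmlc×2, hmLC×2, hmLc×2, hmlC×2, hmlc×2
hhMmllCC gametes: hMlC×8, hmlC×8
HhmmLlCc×hhMmllCC grid (16·16=256): HhMmLlCC=16 HhMmLlCc=16 HhMmllCC=16 HhMmllCc=16 HhmmLlCC=16 HhmmLlCc=16 HhmmllCC=16 HhmmllCc=16 hhMmLlCC=16 hhMmLlCc=16 hhMmllCC=16 hhMmllCc=16 hhmmLlCC=16 hhmmLlCc=16 hhmmllCC=16 hhmmllCc=16
hhMmLlCc hits 16/256; gcd=16; 16÷16/256÷16 = 1/16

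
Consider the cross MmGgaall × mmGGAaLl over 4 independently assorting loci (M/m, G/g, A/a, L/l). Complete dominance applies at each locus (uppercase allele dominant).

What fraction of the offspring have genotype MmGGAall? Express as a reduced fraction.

P(MmGGAall) = 1/16

MmGgaall gametes: MGal×4, Mgal×4, mGal×4, mgal×4
mmGGAaLl gametes: mGAL×4, mGAl×4, mGaL×4, mGal×4
MmGgaall×mmGGAaLl grid (16·16=256): MmGGAaLl=16 MmGGAall=16 MmGGaaLl=16 MmGGaall=16 MmGgAaLl=16 MmGgAall=16 MmGgaaLl=16 MmGgaall=16 mmGGAaLl=16 mmGGAall=16 mmGGaaLl=16 mmGGaall=16 mmGgAaLl=16 mmGgAall=16 mmGgaaLl=16 mmGgaall=16
MmGGAall hits 16/256; gcd=16; 16÷16/256÷16 = 1/16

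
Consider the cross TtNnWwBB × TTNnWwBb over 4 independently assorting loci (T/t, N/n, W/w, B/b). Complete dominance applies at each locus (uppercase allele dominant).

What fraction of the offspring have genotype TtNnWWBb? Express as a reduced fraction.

TtNnWwBB gametes: TNWB×2, TNwB×2, TnWB×2, TnwB×2, tNWB×2, tNwB×2, tnWB×2, tnwB×2
TTNnWwBb gametes: TNWB×2, TNWb×2, TNwB×2, TNwb×2, TnWB×2, TnWb×2, TnwB×2, Tnwb×2
TtNnWwBB×TTNnWwBb grid (16·16=256): TTNNWWBB=4 TTNNWWBb=4 TTNNWwBB=8 TTNNWwBb=8 TTNNwwBB=4 TTNNwwBb=4 TTNnWWBB=8 TTNnWWBb=8 TTNnWwBB=16 TTNnWwBb=16 TTNnwwBB=8 TTNnwwBb=8 TTnnWWBB=4 TTnnWWBb=4 TTnnWwBB=8 TTnnWwBb=8 TTnnwwBB=4 TTnnwwBb=4 TtNNWWBB=4 TtNNWWBb=4 TtNNWwBB=8 TtNNWwBb=8 TtNNwwBB=4 TtNNwwBb=4 TtNnWWBB=8 TtNnWWBb=8 TtNnWwBB=16 TtNnWwBb=16 TtNnwwBB=8 TtNnwwBb=8 TtnnWWBB=4 TtnnWWBb=4 TtnnWwBB=8 TtnnWwBb=8 TtnnwwBB=4 TtnnwwBb=4
TtNnWWBb hits 8/256; gcd=8; 8÷8/256÷8 = 1/32

P(TtNnWWBb) = 1/32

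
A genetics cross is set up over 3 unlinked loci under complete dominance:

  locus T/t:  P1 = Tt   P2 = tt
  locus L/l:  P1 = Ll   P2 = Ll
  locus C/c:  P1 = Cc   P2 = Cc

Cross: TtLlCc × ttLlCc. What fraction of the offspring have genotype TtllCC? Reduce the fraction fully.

TtLlCc gametes: TLC×1, TLc×1, TlC×1, Tlc×1, tLC×1, tLc×1, tlC×1, tlc×1
ttLlCc gametes: tLC×2, tLc×2, tlC×2, tlc×2
TtLlCc×ttLlCc grid (8·8=64): TtLLCC=2 TtLLCc=4 TtLLcc=2 TtLlCC=4 TtLlCc=8 TtLlcc=4 TtllCC=2 TtllCc=4 Ttllcc=2 ttLLCC=2 ttLLCc=4 ttLLcc=2 ttLlCC=4 ttLlCc=8 ttLlcc=4 ttllCC=2 ttllCc=4 ttllcc=2
TtllCC hits 2/64; gcd=2; 2÷2/64÷2 = 1/32

P(TtllCC) = 1/32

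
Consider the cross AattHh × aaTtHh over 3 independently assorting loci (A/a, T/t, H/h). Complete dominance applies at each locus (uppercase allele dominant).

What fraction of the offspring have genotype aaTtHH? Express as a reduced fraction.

P(aaTtHH) = 1/16

AattHh gametes: AtH×2, Ath×2, atH×2, ath×2
aaTtHh gametes: aTH×2, aTh×2, atH×2, ath×2
AattHh×aaTtHh grid (8·8=64): AaTtHH=4 AaTtHh=8 AaTthh=4 AattHH=4 AattHh=8 Aatthh=4 aaTtHH=4 aaTtHh=8 aaTthh=4 aattHH=4 aattHh=8 aatthh=4
aaTtHH hits 4/64; gcd=4; 4÷4/64÷4 = 1/16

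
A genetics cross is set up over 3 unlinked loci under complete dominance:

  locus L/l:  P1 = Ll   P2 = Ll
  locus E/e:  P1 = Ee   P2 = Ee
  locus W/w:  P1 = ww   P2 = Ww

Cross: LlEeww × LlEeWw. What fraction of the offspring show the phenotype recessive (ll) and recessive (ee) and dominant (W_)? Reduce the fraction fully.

P(ll ee W_) = 1/32

LlEeww gametes: LEw×2, Lew×2, lEw×2, lew×2
LlEeWw gametes: LEW×1, LEw×1, LeW×1, Lew×1, lEW×1, lEw×1, leW×1, lew×1
LlEeww×LlEeWw grid (8·8=64): LLEEWw=2 LLEEww=2 LLEeWw=4 LLEeww=4 LLeeWw=2 LLeeww=2 LlEEWw=4 LlEEww=4 LlEeWw=8 LlEeww=8 LleeWw=4 Lleeww=4 llEEWw=2 llEEww=2 llEeWw=4 llEeww=4 lleeWw=2 lleeww=2
ll ee W_ hits 2/64; gcd=2; 2÷2/64÷2 = 1/32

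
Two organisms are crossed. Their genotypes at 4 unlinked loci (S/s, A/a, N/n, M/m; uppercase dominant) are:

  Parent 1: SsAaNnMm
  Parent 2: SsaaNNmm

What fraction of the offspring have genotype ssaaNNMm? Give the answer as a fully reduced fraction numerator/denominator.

P(ssaaNNMm) = 1/32

SsAaNnMm gametes: SANM×1, SANm×1, SAnM×1, SAnm×1, SaNM×1, SaNm×1, SanM×1, Sanm×1, sANM×1, sANm×1, sAnM×1, sAnm×1, saNM×1, saNm×1, sanM×1, sanm×1
SsaaNNmm gametes: SaNm×8, saNm×8
SsAaNnMm×SsaaNNmm grid (16·16=256): SSAaNNMm=8 SSAaNNmm=8 SSAaNnMm=8 SSAaNnmm=8 SSaaNNMm=8 SSaaNNmm=8 SSaaNnMm=8 SSaaNnmm=8 SsAaNNMm=16 SsAaNNmm=16 SsAaNnMm=16 SsAaNnmm=16 SsaaNNMm=16 SsaaNNmm=16 SsaaNnMm=16 SsaaNnmm=16 ssAaNNMm=8 ssAaNNmm=8 ssAaNnMm=8 ssAaNnmm=8 ssaaNNMm=8 ssaaNNmm=8 ssaaNnMm=8 ssaaNnmm=8
ssaaNNMm hits 8/256; gcd=8; 8÷8/256÷8 = 1/32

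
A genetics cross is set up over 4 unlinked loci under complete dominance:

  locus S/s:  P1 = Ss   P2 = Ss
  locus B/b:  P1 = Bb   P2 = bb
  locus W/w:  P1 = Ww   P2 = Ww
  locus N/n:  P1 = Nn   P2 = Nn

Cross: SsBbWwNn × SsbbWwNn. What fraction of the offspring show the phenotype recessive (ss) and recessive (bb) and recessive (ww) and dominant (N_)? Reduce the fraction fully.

SsBbWwNn gametes: SBWN×1, SBWn×1, SBwN×1, SBwn×1, SbWN×1, SbWn×1, SbwN×1, Sbwn×1, sBWN×1, sBWn×1, sBwN×1, sBwn×1, sbWN×1, sbWn×1, sbwN×1, sbwn×1
SsbbWwNn gametes: SbWN×2, SbWn×2, SbwN×2, Sbwn×2, sbWN×2, sbWn×2, sbwN×2, sbwn×2
SsBbWwNn×SsbbWwNn grid (16·16=256): SSBbWWNN=2 SSBbWWNn=4 SSBbWWnn=2 SSBbWwNN=4 SSBbWwNn=8 SSBbWwnn=4 SSBbwwNN=2 SSBbwwNn=4 SSBbwwnn=2 SSbbWWNN=2 SSbbWWNn=4 SSbbWWnn=2 SSbbWwNN=4 SSbbWwNn=8 SSbbWwnn=4 SSbbwwNN=2 SSbbwwNn=4 SSbbwwnn=2 SsBbWWNN=4 SsBbWWNn=8 SsBbWWnn=4 SsBbWwNN=8 SsBbWwNn=16 SsBbWwnn=8 SsBbwwNN=4 SsBbwwNn=8 SsBbwwnn=4 SsbbWWNN=4 SsbbWWNn=8 SsbbWWnn=4 SsbbWwNN=8 SsbbWwNn=16 SsbbWwnn=8 SsbbwwNN=4 SsbbwwNn=8 Ssbbwwnn=4 ssBbWWNN=2 ssBbWWNn=4 ssBbWWnn=2 ssBbWwNN=4 ssBbWwNn=8 ssBbWwnn=4 ssBbwwNN=2 ssBbwwNn=4 ssBbwwnn=2 ssbbWWNN=2 ssbbWWNn=4 ssbbWWnn=2 ssbbWwNN=4 ssbbWwNn=8 ssbbWwnn=4 ssbbwwNN=2 ssbbwwNn=4 ssbbwwnn=2
ss bb ww N_ hits 6/256; gcd=2; 6÷2/256÷2 = 3/128

P(ss bb ww N_) = 3/128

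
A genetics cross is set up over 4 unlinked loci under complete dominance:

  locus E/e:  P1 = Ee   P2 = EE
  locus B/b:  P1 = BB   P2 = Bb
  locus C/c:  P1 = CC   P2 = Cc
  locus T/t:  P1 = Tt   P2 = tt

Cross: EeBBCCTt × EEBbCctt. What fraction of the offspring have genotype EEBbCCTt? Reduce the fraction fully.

EeBBCCTt gametes: EBCT×4, EBCt×4, eBCT×4, eBCt×4
EEBbCctt gametes: EBCt×4, EBct×4, EbCt×4, Ebct×4
EeBBCCTt×EEBbCctt grid (16·16=256): EEBBCCTt=16 EEBBCCtt=16 EEBBCcTt=16 EEBBCctt=16 EEBbCCTt=16 EEBbCCtt=16 EEBbCcTt=16 EEBbCctt=16 EeBBCCTt=16 EeBBCCtt=16 EeBBCcTt=16 EeBBCctt=16 EeBbCCTt=16 EeBbCCtt=16 EeBbCcTt=16 EeBbCctt=16
EEBbCCTt hits 16/256; gcd=16; 16÷16/256÷16 = 1/16

P(EEBbCCTt) = 1/16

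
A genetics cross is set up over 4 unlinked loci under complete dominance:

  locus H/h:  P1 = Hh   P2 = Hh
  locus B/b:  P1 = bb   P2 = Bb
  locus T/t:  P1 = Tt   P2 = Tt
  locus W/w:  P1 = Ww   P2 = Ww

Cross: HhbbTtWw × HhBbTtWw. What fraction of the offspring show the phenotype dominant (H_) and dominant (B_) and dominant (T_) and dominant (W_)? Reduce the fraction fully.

P(H_ B_ T_ W_) = 27/128

HhbbTtWw gametes: HbTW×2, HbTw×2, HbtW×2, Hbtw×2, hbTW×2, hbTw×2, hbtW×2, hbtw×2
HhBbTtWw gametes: HBTW×1, HBTw×1, HBtW×1, HBtw×1, HbTW×1, HbTw×1, HbtW×1, Hbtw×1, hBTW×1, hBTw×1, hBtW×1, hBtw×1, hbTW×1, hbTw×1, hbtW×1, hbtw×1
HhbbTtWw×HhBbTtWw grid (16·16=256): HHBbTTWW=2 HHBbTTWw=4 HHBbTTww=2 HHBbTtWW=4 HHBbTtWw=8 HHBbTtww=4 HHBbttWW=2 HHBbttWw=4 HHBbttww=2 HHbbTTWW=2 HHbbTTWw=4 HHbbTTww=2 HHbbTtWW=4 HHbbTtWw=8 HHbbTtww=4 HHbbttWW=2 HHbbttWw=4 HHbbttww=2 HhBbTTWW=4 HhBbTTWw=8 HhBbTTww=4 HhBbTtWW=8 HhBbTtWw=16 HhBbTtww=8 HhBbttWW=4 HhBbttWw=8 HhBbttww=4 HhbbTTWW=4 HhbbTTWw=8 HhbbTTww=4 HhbbTtWW=8 HhbbTtWw=16 HhbbTtww=8 HhbbttWW=4 HhbbttWw=8 Hhbbttww=4 hhBbTTWW=2 hhBbTTWw=4 hhBbTTww=2 hhBbTtWW=4 hhBbTtWw=8 hhBbTtww=4 hhBbttWW=2 hhBbttWw=4 hhBbttww=2 hhbbTTWW=2 hhbbTTWw=4 hhbbTTww=2 hhbbTtWW=4 hhbbTtWw=8 hhbbTtww=4 hhbbttWW=2 hhbbttWw=4 hhbbttww=2
H_ B_ T_ W_ hits 54/256; gcd=2; 54÷2/256÷2 = 27/128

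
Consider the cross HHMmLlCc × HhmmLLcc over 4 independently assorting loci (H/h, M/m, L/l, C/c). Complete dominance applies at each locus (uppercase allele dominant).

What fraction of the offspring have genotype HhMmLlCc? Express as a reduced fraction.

HHMmLlCc gametes: HMLC×2, HMLc×2, HMlC×2, HMlc×2, HmLC×2, HmLc×2, HmlC×2, Hmlc×2
HhmmLLcc gametes: HmLc×8, hmLc×8
HHMmLlCc×HhmmLLcc grid (16·16=256): HHMmLLCc=16 HHMmLLcc=16 HHMmLlCc=16 HHMmLlcc=16 HHmmLLCc=16 HHmmLLcc=16 HHmmLlCc=16 HHmmLlcc=16 HhMmLLCc=16 HhMmLLcc=16 HhMmLlCc=16 HhMmLlcc=16 HhmmLLCc=16 HhmmLLcc=16 HhmmLlCc=16 HhmmLlcc=16
HhMmLlCc hits 16/256; gcd=16; 16÷16/256÷16 = 1/16

P(HhMmLlCc) = 1/16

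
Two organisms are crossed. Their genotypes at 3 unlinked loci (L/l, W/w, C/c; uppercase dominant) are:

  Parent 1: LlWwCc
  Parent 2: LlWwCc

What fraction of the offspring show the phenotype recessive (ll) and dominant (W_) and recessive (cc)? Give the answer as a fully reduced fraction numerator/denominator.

P(ll W_ cc) = 3/64

LlWwCc gametes: LWC×1, LWc×1, LwC×1, Lwc×1, lWC×1, lWc×1, lwC×1, lwc×1
LlWwCc gametes: LWC×1, LWc×1, LwC×1, Lwc×1, lWC×1, lWc×1, lwC×1, lwc×1
LlWwCc×LlWwCc grid (8·8=64): LLWWCC=1 LLWWCc=2 LLWWcc=1 LLWwCC=2 LLWwCc=4 LLWwcc=2 LLwwCC=1 LLwwCc=2 LLwwcc=1 LlWWCC=2 LlWWCc=4 LlWWcc=2 LlWwCC=4 LlWwCc=8 LlWwcc=4 LlwwCC=2 LlwwCc=4 Llwwcc=2 llWWCC=1 llWWCc=2 llWWcc=1 llWwCC=2 llWwCc=4 llWwcc=2 llwwCC=1 llwwCc=2 llwwcc=1
ll W_ cc hits 3/64; gcd=1; 3÷1/64÷1 = 3/64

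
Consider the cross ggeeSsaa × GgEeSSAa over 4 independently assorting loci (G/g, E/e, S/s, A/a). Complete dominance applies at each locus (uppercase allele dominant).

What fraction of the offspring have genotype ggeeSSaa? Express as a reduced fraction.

ggeeSsaa gametes: geSa×8, gesa×8
GgEeSSAa gametes: GESA×2, GESa×2, GeSA×2, GeSa×2, gESA×2, gESa×2, geSA×2, geSa×2
ggeeSsaa×GgEeSSAa grid (16·16=256): GgEeSSAa=16 GgEeSSaa=16 GgEeSsAa=16 GgEeSsaa=16 GgeeSSAa=16 GgeeSSaa=16 GgeeSsAa=16 GgeeSsaa=16 ggEeSSAa=16 ggEeSSaa=16 ggEeSsAa=16 ggEeSsaa=16 ggeeSSAa=16 ggeeSSaa=16 ggeeSsAa=16 ggeeSsaa=16
ggeeSSaa hits 16/256; gcd=16; 16÷16/256÷16 = 1/16

P(ggeeSSaa) = 1/16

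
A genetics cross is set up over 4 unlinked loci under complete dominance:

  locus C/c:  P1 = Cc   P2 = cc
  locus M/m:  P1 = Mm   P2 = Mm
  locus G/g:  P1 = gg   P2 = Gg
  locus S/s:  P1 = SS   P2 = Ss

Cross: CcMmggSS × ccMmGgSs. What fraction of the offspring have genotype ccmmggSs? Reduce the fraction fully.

CcMmggSS gametes: CMgS×4, CmgS×4, cMgS×4, cmgS×4
ccMmGgSs gametes: cMGS×2, cMGs×2, cMgS×2, cMgs×2, cmGS×2, cmGs×2, cmgS×2, cmgs×2
CcMmggSS×ccMmGgSs grid (16·16=256): CcMMGgSS=8 CcMMGgSs=8 CcMMggSS=8 CcMMggSs=8 CcMmGgSS=16 CcMmGgSs=16 CcMmggSS=16 CcMmggSs=16 CcmmGgSS=8 CcmmGgSs=8 CcmmggSS=8 CcmmggSs=8 ccMMGgSS=8 ccMMGgSs=8 ccMMggSS=8 ccMMggSs=8 ccMmGgSS=16 ccMmGgSs=16 ccMmggSS=16 ccMmggSs=16 ccmmGgSS=8 ccmmGgSs=8 ccmmggSS=8 ccmmggSs=8
ccmmggSs hits 8/256; gcd=8; 8÷8/256÷8 = 1/32

P(ccmmggSs) = 1/32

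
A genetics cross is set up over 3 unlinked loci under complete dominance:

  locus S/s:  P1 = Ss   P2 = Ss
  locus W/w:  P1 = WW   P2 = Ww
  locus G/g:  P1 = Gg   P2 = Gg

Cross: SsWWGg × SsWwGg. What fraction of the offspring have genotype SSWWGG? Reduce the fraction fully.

P(SSWWGG) = 1/32

SsWWGg gametes: SWG×2, SWg×2, sWG×2, sWg×2
SsWwGg gametes: SWG×1, SWg×1, SwG×1, Swg×1, sWG×1, sWg×1, swG×1, swg×1
SsWWGg×SsWwGg grid (8·8=64): SSWWGG=2 SSWWGg=4 SSWWgg=2 SSWwGG=2 SSWwGg=4 SSWwgg=2 SsWWGG=4 SsWWGg=8 SsWWgg=4 SsWwGG=4 SsWwGg=8 SsWwgg=4 ssWWGG=2 ssWWGg=4 ssWWgg=2 ssWwGG=2 ssWwGg=4 ssWwgg=2
SSWWGG hits 2/64; gcd=2; 2÷2/64÷2 = 1/32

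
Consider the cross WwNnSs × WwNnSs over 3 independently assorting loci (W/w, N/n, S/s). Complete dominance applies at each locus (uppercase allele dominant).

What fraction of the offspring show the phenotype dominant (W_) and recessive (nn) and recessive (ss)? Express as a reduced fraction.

WwNnSs gametes: WNS×1, WNs×1, WnS×1, Wns×1, wNS×1, wNs×1, wnS×1, wns×1
WwNnSs gametes: WNS×1, WNs×1, WnS×1, Wns×1, wNS×1, wNs×1, wnS×1, wns×1
WwNnSs×WwNnSs grid (8·8=64): WWNNSS=1 WWNNSs=2 WWNNss=1 WWNnSS=2 WWNnSs=4 WWNnss=2 WWnnSS=1 WWnnSs=2 WWnnss=1 WwNNSS=2 WwNNSs=4 WwNNss=2 WwNnSS=4 WwNnSs=8 WwNnss=4 WwnnSS=2 WwnnSs=4 Wwnnss=2 wwNNSS=1 wwNNSs=2 wwNNss=1 wwNnSS=2 wwNnSs=4 wwNnss=2 wwnnSS=1 wwnnSs=2 wwnnss=1
W_ nn ss hits 3/64; gcd=1; 3÷1/64÷1 = 3/64

P(W_ nn ss) = 3/64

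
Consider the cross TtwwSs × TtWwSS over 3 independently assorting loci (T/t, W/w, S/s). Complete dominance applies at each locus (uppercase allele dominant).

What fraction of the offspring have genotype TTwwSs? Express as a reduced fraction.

TtwwSs gametes: TwS×2, Tws×2, twS×2, tws×2
TtWwSS gametes: TWS×2, TwS×2, tWS×2, twS×2
TtwwSs×TtWwSS grid (8·8=64): TTWwSS=4 TTWwSs=4 TTwwSS=4 TTwwSs=4 TtWwSS=8 TtWwSs=8 TtwwSS=8 TtwwSs=8 ttWwSS=4 ttWwSs=4 ttwwSS=4 ttwwSs=4
TTwwSs hits 4/64; gcd=4; 4÷4/64÷4 = 1/16

P(TTwwSs) = 1/16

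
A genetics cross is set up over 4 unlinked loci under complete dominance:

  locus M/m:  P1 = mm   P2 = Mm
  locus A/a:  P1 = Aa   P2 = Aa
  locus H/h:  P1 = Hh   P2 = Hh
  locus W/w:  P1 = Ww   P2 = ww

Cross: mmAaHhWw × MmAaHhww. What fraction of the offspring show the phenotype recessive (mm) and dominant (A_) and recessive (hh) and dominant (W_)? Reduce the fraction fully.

mmAaHhWw gametes: mAHW×2, mAHw×2, mAhW×2, mAhw×2, maHW×2, maHw×2, mahW×2, mahw×2
MmAaHhww gametes: MAHw×2, MAhw×2, MaHw×2, Mahw×2, mAHw×2, mAhw×2, maHw×2, mahw×2
mmAaHhWw×MmAaHhww grid (16·16=256): MmAAHHWw=4 MmAAHHww=4 MmAAHhWw=8 MmAAHhww=8 MmAAhhWw=4 MmAAhhww=4 MmAaHHWw=8 MmAaHHww=8 MmAaHhWw=16 MmAaHhww=16 MmAahhWw=8 MmAahhww=8 MmaaHHWw=4 MmaaHHww=4 MmaaHhWw=8 MmaaHhww=8 MmaahhWw=4 Mmaahhww=4 mmAAHHWw=4 mmAAHHww=4 mmAAHhWw=8 mmAAHhww=8 mmAAhhWw=4 mmAAhhww=4 mmAaHHWw=8 mmAaHHww=8 mmAaHhWw=16 mmAaHhww=16 mmAahhWw=8 mmAahhww=8 mmaaHHWw=4 mmaaHHww=4 mmaaHhWw=8 mmaaHhww=8 mmaahhWw=4 mmaahhww=4
mm A_ hh W_ hits 12/256; gcd=4; 12÷4/256÷4 = 3/64

P(mm A_ hh W_) = 3/64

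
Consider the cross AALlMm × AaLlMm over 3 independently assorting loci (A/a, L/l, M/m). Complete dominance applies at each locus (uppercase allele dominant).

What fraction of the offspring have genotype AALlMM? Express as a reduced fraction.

P(AALlMM) = 1/16

AALlMm gametes: ALM×2, ALm×2, AlM×2, Alm×2
AaLlMm gametes: ALM×1, ALm×1, AlM×1, Alm×1, aLM×1, aLm×1, alM×1, alm×1
AALlMm×AaLlMm grid (8·8=64): AALLMM=2 AALLMm=4 AALLmm=2 AALlMM=4 AALlMm=8 AALlmm=4 AAllMM=2 AAllMm=4 AAllmm=2 AaLLMM=2 AaLLMm=4 AaLLmm=2 AaLlMM=4 AaLlMm=8 AaLlmm=4 AallMM=2 AallMm=4 Aallmm=2
AALlMM hits 4/64; gcd=4; 4÷4/64÷4 = 1/16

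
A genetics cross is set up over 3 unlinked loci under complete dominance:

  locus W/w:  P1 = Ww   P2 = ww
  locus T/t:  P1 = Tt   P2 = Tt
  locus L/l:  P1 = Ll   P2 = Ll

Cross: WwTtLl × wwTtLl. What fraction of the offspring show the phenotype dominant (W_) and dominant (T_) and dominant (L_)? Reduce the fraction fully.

P(W_ T_ L_) = 9/32

WwTtLl gametes: WTL×1, WTl×1, WtL×1, Wtl×1, wTL×1, wTl×1, wtL×1, wtl×1
wwTtLl gametes: wTL×2, wTl×2, wtL×2, wtl×2
WwTtLl×wwTtLl grid (8·8=64): WwTTLL=2 WwTTLl=4 WwTTll=2 WwTtLL=4 WwTtLl=8 WwTtll=4 WwttLL=2 WwttLl=4 Wwttll=2 wwTTLL=2 wwTTLl=4 wwTTll=2 wwTtLL=4 wwTtLl=8 wwTtll=4 wwttLL=2 wwttLl=4 wwttll=2
W_ T_ L_ hits 18/64; gcd=2; 18÷2/64÷2 = 9/32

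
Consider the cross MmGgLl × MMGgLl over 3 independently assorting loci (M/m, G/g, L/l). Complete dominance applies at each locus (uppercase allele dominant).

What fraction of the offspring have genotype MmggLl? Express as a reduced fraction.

MmGgLl gametes: MGL×1, MGl×1, MgL×1, Mgl×1, mGL×1, mGl×1, mgL×1, mgl×1
MMGgLl gametes: MGL×2, MGl×2, MgL×2, Mgl×2
MmGgLl×MMGgLl grid (8·8=64): MMGGLL=2 MMGGLl=4 MMGGll=2 MMGgLL=4 MMGgLl=8 MMGgll=4 MMggLL=2 MMggLl=4 MMggll=2 MmGGLL=2 MmGGLl=4 MmGGll=2 MmGgLL=4 MmGgLl=8 MmGgll=4 MmggLL=2 MmggLl=4 Mmggll=2
MmggLl hits 4/64; gcd=4; 4÷4/64÷4 = 1/16

P(MmggLl) = 1/16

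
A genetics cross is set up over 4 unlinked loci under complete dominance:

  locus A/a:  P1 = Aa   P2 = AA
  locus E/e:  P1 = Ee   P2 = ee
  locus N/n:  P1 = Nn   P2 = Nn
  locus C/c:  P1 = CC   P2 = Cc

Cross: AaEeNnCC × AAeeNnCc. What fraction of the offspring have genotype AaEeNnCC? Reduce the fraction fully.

AaEeNnCC gametes: AENC×2, AEnC×2, AeNC×2, AenC×2, aENC×2, aEnC×2, aeNC×2, aenC×2
AAeeNnCc gametes: AeNC×4, AeNc×4, AenC×4, Aenc×4
AaEeNnCC×AAeeNnCc grid (16·16=256): AAEeNNCC=8 AAEeNNCc=8 AAEeNnCC=16 AAEeNnCc=16 AAEennCC=8 AAEennCc=8 AAeeNNCC=8 AAeeNNCc=8 AAeeNnCC=16 AAeeNnCc=16 AAeennCC=8 AAeennCc=8 AaEeNNCC=8 AaEeNNCc=8 AaEeNnCC=16 AaEeNnCc=16 AaEennCC=8 AaEennCc=8 AaeeNNCC=8 AaeeNNCc=8 AaeeNnCC=16 AaeeNnCc=16 AaeennCC=8 AaeennCc=8
AaEeNnCC hits 16/256; gcd=16; 16÷16/256÷16 = 1/16

P(AaEeNnCC) = 1/16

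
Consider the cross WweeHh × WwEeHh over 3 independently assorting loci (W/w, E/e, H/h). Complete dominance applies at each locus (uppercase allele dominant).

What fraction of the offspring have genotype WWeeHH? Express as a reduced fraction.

WweeHh gametes: WeH×2, Weh×2, weH×2, weh×2
WwEeHh gametes: WEH×1, WEh×1, WeH×1, Weh×1, wEH×1, wEh×1, weH×1, weh×1
WweeHh×WwEeHh grid (8·8=64): WWEeHH=2 WWEeHh=4 WWEehh=2 WWeeHH=2 WWeeHh=4 WWeehh=2 WwEeHH=4 WwEeHh=8 WwEehh=4 WweeHH=4 WweeHh=8 Wweehh=4 wwEeHH=2 wwEeHh=4 wwEehh=2 wweeHH=2 wweeHh=4 wweehh=2
WWeeHH hits 2/64; gcd=2; 2÷2/64÷2 = 1/32

P(WWeeHH) = 1/32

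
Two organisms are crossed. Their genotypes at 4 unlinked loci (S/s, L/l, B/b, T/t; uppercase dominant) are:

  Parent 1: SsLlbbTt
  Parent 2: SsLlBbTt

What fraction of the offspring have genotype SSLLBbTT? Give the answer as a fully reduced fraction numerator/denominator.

P(SSLLBbTT) = 1/128

SsLlbbTt gametes: SLbT×2, SLbt×2, SlbT×2, Slbt×2, sLbT×2, sLbt×2, slbT×2, slbt×2
SsLlBbTt gametes: SLBT×1, SLBt×1, SLbT×1, SLbt×1, SlBT×1, SlBt×1, SlbT×1, Slbt×1, sLBT×1, sLBt×1, sLbT×1, sLbt×1, slBT×1, slBt×1, slbT×1, slbt×1
SsLlbbTt×SsLlBbTt grid (16·16=256): SSLLBbTT=2 SSLLBbTt=4 SSLLBbtt=2 SSLLbbTT=2 SSLLbbTt=4 SSLLbbtt=2 SSLlBbTT=4 SSLlBbTt=8 SSLlBbtt=4 SSLlbbTT=4 SSLlbbTt=8 SSLlbbtt=4 SSllBbTT=2 SSllBbTt=4 SSllBbtt=2 SSllbbTT=2 SSllbbTt=4 SSllbbtt=2 SsLLBbTT=4 SsLLBbTt=8 SsLLBbtt=4 SsLLbbTT=4 SsLLbbTt=8 SsLLbbtt=4 SsLlBbTT=8 SsLlBbTt=16 SsLlBbtt=8 SsLlbbTT=8 SsLlbbTt=16 SsLlbbtt=8 SsllBbTT=4 SsllBbTt=8 SsllBbtt=4 SsllbbTT=4 SsllbbTt=8 Ssllbbtt=4 ssLLBbTT=2 ssLLBbTt=4 ssLLBbtt=2 ssLLbbTT=2 ssLLbbTt=4 ssLLbbtt=2 ssLlBbTT=4 ssLlBbTt=8 ssLlBbtt=4 ssLlbbTT=4 ssLlbbTt=8 ssLlbbtt=4 ssllBbTT=2 ssllBbTt=4 ssllBbtt=2 ssllbbTT=2 ssllbbTt=4 ssllbbtt=2
SSLLBbTT hits 2/256; gcd=2; 2÷2/256÷2 = 1/128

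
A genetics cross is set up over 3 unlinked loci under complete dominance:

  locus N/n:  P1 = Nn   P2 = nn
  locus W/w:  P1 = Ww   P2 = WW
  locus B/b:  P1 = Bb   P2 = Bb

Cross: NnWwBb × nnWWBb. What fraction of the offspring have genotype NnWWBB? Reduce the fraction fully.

NnWwBb gametes: NWB×1, NWb×1, NwB×1, Nwb×1, nWB×1, nWb×1, nwB×1, nwb×1
nnWWBb gametes: nWB×4, nWb×4
NnWwBb×nnWWBb grid (8·8=64): NnWWBB=4 NnWWBb=8 NnWWbb=4 NnWwBB=4 NnWwBb=8 NnWwbb=4 nnWWBB=4 nnWWBb=8 nnWWbb=4 nnWwBB=4 nnWwBb=8 nnWwbb=4
NnWWBB hits 4/64; gcd=4; 4÷4/64÷4 = 1/16

P(NnWWBB) = 1/16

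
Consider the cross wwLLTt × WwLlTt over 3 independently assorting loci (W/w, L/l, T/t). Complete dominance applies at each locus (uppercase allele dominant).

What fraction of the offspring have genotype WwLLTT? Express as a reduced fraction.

P(WwLLTT) = 1/16

wwLLTt gametes: wLT×4, wLt×4
WwLlTt gametes: WLT×1, WLt×1, WlT×1, Wlt×1, wLT×1, wLt×1, wlT×1, wlt×1
wwLLTt×WwLlTt grid (8·8=64): WwLLTT=4 WwLLTt=8 WwLLtt=4 WwLlTT=4 WwLlTt=8 WwLltt=4 wwLLTT=4 wwLLTt=8 wwLLtt=4 wwLlTT=4 wwLlTt=8 wwLltt=4
WwLLTT hits 4/64; gcd=4; 4÷4/64÷4 = 1/16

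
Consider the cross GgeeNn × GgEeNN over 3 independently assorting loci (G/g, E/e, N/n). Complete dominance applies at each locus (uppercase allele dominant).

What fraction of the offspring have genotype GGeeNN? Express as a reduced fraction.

P(GGeeNN) = 1/16

GgeeNn gametes: GeN×2, Gen×2, geN×2, gen×2
GgEeNN gametes: GEN×2, GeN×2, gEN×2, geN×2
GgeeNn×GgEeNN grid (8·8=64): GGEeNN=4 GGEeNn=4 GGeeNN=4 GGeeNn=4 GgEeNN=8 GgEeNn=8 GgeeNN=8 GgeeNn=8 ggEeNN=4 ggEeNn=4 ggeeNN=4 ggeeNn=4
GGeeNN hits 4/64; gcd=4; 4÷4/64÷4 = 1/16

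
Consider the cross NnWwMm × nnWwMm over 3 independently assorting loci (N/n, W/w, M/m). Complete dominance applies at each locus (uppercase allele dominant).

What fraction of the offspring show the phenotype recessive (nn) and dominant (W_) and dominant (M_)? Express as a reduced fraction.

NnWwMm gametes: NWM×1, NWm×1, NwM×1, Nwm×1, nWM×1, nWm×1, nwM×1, nwm×1
nnWwMm gametes: nWM×2, nWm×2, nwM×2, nwm×2
NnWwMm×nnWwMm grid (8·8=64): NnWWMM=2 NnWWMm=4 NnWWmm=2 NnWwMM=4 NnWwMm=8 NnWwmm=4 NnwwMM=2 NnwwMm=4 Nnwwmm=2 nnWWMM=2 nnWWMm=4 nnWWmm=2 nnWwMM=4 nnWwMm=8 nnWwmm=4 nnwwMM=2 nnwwMm=4 nnwwmm=2
nn W_ M_ hits 18/64; gcd=2; 18÷2/64÷2 = 9/32

P(nn W_ M_) = 9/32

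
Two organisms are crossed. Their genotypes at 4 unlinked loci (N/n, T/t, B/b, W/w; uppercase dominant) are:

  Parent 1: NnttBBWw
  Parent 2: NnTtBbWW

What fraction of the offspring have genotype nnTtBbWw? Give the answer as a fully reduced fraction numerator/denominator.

P(nnTtBbWw) = 1/32

NnttBBWw gametes: NtBW×4, NtBw×4, ntBW×4, ntBw×4
NnTtBbWW gametes: NTBW×2, NTbW×2, NtBW×2, NtbW×2, nTBW×2, nTbW×2, ntBW×2, ntbW×2
NnttBBWw×NnTtBbWW grid (16·16=256): NNTtBBWW=8 NNTtBBWw=8 NNTtBbWW=8 NNTtBbWw=8 NNttBBWW=8 NNttBBWw=8 NNttBbWW=8 NNttBbWw=8 NnTtBBWW=16 NnTtBBWw=16 NnTtBbWW=16 NnTtBbWw=16 NnttBBWW=16 NnttBBWw=16 NnttBbWW=16 NnttBbWw=16 nnTtBBWW=8 nnTtBBWw=8 nnTtBbWW=8 nnTtBbWw=8 nnttBBWW=8 nnttBBWw=8 nnttBbWW=8 nnttBbWw=8
nnTtBbWw hits 8/256; gcd=8; 8÷8/256÷8 = 1/32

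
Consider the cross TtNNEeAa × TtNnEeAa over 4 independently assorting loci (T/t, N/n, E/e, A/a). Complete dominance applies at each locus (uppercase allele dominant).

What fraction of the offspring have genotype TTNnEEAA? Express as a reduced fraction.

TtNNEeAa gametes: TNEA×2, TNEa×2, TNeA×2, TNea×2, tNEA×2, tNEa×2, tNeA×2, tNea×2
TtNnEeAa gametes: TNEA×1, TNEa×1, TNeA×1, TNea×1, TnEA×1, TnEa×1, TneA×1, Tnea×1, tNEA×1, tNEa×1, tNeA×1, tNea×1, tnEA×1, tnEa×1, tneA×1, tnea×1
TtNNEeAa×TtNnEeAa grid (16·16=256): TTNNEEAA=2 TTNNEEAa=4 TTNNEEaa=2 TTNNEeAA=4 TTNNEeAa=8 TTNNEeaa=4 TTNNeeAA=2 TTNNeeAa=4 TTNNeeaa=2 TTNnEEAA=2 TTNnEEAa=4 TTNnEEaa=2 TTNnEeAA=4 TTNnEeAa=8 TTNnEeaa=4 TTNneeAA=2 TTNneeAa=4 TTNneeaa=2 TtNNEEAA=4 TtNNEEAa=8 TtNNEEaa=4 TtNNEeAA=8 TtNNEeAa=16 TtNNEeaa=8 TtNNeeAA=4 TtNNeeAa=8 TtNNeeaa=4 TtNnEEAA=4 TtNnEEAa=8 TtNnEEaa=4 TtNnEeAA=8 TtNnEeAa=16 TtNnEeaa=8 TtNneeAA=4 TtNneeAa=8 TtNneeaa=4 ttNNEEAA=2 ttNNEEAa=4 ttNNEEaa=2 ttNNEeAA=4 ttNNEeAa=8 ttNNEeaa=4 ttNNeeAA=2 ttNNeeAa=4 ttNNeeaa=2 ttNnEEAA=2 ttNnEEAa=4 ttNnEEaa=2 ttNnEeAA=4 ttNnEeAa=8 ttNnEeaa=4 ttNneeAA=2 ttNneeAa=4 ttNneeaa=2
TTNnEEAA hits 2/256; gcd=2; 2÷2/256÷2 = 1/128

P(TTNnEEAA) = 1/128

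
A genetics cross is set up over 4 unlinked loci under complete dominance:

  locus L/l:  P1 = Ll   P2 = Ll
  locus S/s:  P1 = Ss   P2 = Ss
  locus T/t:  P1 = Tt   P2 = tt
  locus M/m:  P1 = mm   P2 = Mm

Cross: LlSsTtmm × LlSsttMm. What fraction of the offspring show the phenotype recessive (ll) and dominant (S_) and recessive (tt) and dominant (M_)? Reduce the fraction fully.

LlSsTtmm gametes: LSTm×2, LStm×2, LsTm×2, Lstm×2, lSTm×2, lStm×2, lsTm×2, lstm×2
LlSsttMm gametes: LStM×2, LStm×2, LstM×2, Lstm×2, lStM×2, lStm×2, lstM×2, lstm×2
LlSsTtmm×LlSsttMm grid (16·16=256): LLSSTtMm=4 LLSSTtmm=4 LLSSttMm=4 LLSSttmm=4 LLSsTtMm=8 LLSsTtmm=8 LLSsttMm=8 LLSsttmm=8 LLssTtMm=4 LLssTtmm=4 LLssttMm=4 LLssttmm=4 LlSSTtMm=8 LlSSTtmm=8 LlSSttMm=8 LlSSttmm=8 LlSsTtMm=16 LlSsTtmm=16 LlSsttMm=16 LlSsttmm=16 LlssTtMm=8 LlssTtmm=8 LlssttMm=8 Llssttmm=8 llSSTtMm=4 llSSTtmm=4 llSSttMm=4 llSSttmm=4 llSsTtMm=8 llSsTtmm=8 llSsttMm=8 llSsttmm=8 llssTtMm=4 llssTtmm=4 llssttMm=4 llssttmm=4
ll S_ tt M_ hits 12/256; gcd=4; 12÷4/256÷4 = 3/64

P(ll S_ tt M_) = 3/64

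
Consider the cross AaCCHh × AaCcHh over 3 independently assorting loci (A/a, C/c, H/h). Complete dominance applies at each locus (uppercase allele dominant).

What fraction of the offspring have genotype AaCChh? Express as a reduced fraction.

P(AaCChh) = 1/16

AaCCHh gametes: ACH×2, ACh×2, aCH×2, aCh×2
AaCcHh gametes: ACH×1, ACh×1, AcH×1, Ach×1, aCH×1, aCh×1, acH×1, ach×1
AaCCHh×AaCcHh grid (8·8=64): AACCHH=2 AACCHh=4 AACChh=2 AACcHH=2 AACcHh=4 AACchh=2 AaCCHH=4 AaCCHh=8 AaCChh=4 AaCcHH=4 AaCcHh=8 AaCchh=4 aaCCHH=2 aaCCHh=4 aaCChh=2 aaCcHH=2 aaCcHh=4 aaCchh=2
AaCChh hits 4/64; gcd=4; 4÷4/64÷4 = 1/16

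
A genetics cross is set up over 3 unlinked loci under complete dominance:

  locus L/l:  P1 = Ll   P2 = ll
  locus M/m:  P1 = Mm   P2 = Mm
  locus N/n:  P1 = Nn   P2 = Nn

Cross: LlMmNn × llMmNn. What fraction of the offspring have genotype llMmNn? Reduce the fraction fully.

LlMmNn gametes: LMN×1, LMn×1, LmN×1, Lmn×1, lMN×1, lMn×1, lmN×1, lmn×1
llMmNn gametes: lMN×2, lMn×2, lmN×2, lmn×2
LlMmNn×llMmNn grid (8·8=64): LlMMNN=2 LlMMNn=4 LlMMnn=2 LlMmNN=4 LlMmNn=8 LlMmnn=4 LlmmNN=2 LlmmNn=4 Llmmnn=2 llMMNN=2 llMMNn=4 llMMnn=2 llMmNN=4 llMmNn=8 llMmnn=4 llmmNN=2 llmmNn=4 llmmnn=2
llMmNn hits 8/64; gcd=8; 8÷8/64÷8 = 1/8

P(llMmNn) = 1/8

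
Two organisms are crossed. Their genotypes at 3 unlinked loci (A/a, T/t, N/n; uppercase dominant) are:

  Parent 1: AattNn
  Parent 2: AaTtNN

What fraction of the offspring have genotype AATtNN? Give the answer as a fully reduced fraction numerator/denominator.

P(AATtNN) = 1/16

AattNn gametes: AtN×2, Atn×2, atN×2, atn×2
AaTtNN gametes: ATN×2, AtN×2, aTN×2, atN×2
AattNn×AaTtNN grid (8·8=64): AATtNN=4 AATtNn=4 AAttNN=4 AAttNn=4 AaTtNN=8 AaTtNn=8 AattNN=8 AattNn=8 aaTtNN=4 aaTtNn=4 aattNN=4 aattNn=4
AATtNN hits 4/64; gcd=4; 4÷4/64÷4 = 1/16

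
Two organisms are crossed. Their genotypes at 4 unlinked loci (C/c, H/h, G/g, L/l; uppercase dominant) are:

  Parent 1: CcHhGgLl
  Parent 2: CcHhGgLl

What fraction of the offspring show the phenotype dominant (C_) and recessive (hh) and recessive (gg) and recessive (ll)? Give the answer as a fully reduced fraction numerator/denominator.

P(C_ hh gg ll) = 3/256

CcHhGgLl gametes: CHGL×1, CHGl×1, CHgL×1, CHgl×1, ChGL×1, ChGl×1, ChgL×1, Chgl×1, cHGL×1, cHGl×1, cHgL×1, cHgl×1, chGL×1, chGl×1, chgL×1, chgl×1
CcHhGgLl gametes: CHGL×1, CHGl×1, CHgL×1, CHgl×1, ChGL×1, ChGl×1, ChgL×1, Chgl×1, cHGL×1, cHGl×1, cHgL×1, cHgl×1, chGL×1, chGl×1, chgL×1, chgl×1
CcHhGgLl×CcHhGgLl grid (16·16=256): CCHHGGLL=1 CCHHGGLl=2 CCHHGGll=1 CCHHGgLL=2 CCHHGgLl=4 CCHHGgll=2 CCHHggLL=1 CCHHggLl=2 CCHHggll=1 CCHhGGLL=2 CCHhGGLl=4 CCHhGGll=2 CCHhGgLL=4 CCHhGgLl=8 CCHhGgll=4 CCHhggLL=2 CCHhggLl=4 CCHhggll=2 CChhGGLL=1 CChhGGLl=2 CChhGGll=1 CChhGgLL=2 CChhGgLl=4 CChhGgll=2 CChhggLL=1 CChhggLl=2 CChhggll=1 CcHHGGLL=2 CcHHGGLl=4 CcHHGGll=2 CcHHGgLL=4 CcHHGgLl=8 CcHHGgll=4 CcHHggLL=2 CcHHggLl=4 CcHHggll=2 CcHhGGLL=4 CcHhGGLl=8 CcHhGGll=4 CcHhGgLL=8 CcHhGgLl=16 CcHhGgll=8 CcHhggLL=4 CcHhggLl=8 CcHhggll=4 CchhGGLL=2 CchhGGLl=4 CchhGGll=2 CchhGgLL=4 CchhGgLl=8 CchhGgll=4 CchhggLL=2 CchhggLl=4 Cchhggll=2 ccHHGGLL=1 ccHHGGLl=2 ccHHGGll=1 ccHHGgLL=2 ccHHGgLl=4 ccHHGgll=2 ccHHggLL=1 ccHHggLl=2 ccHHggll=1 ccHhGGLL=2 ccHhGGLl=4 ccHhGGll=2 ccHhGgLL=4 ccHhGgLl=8 ccHhGgll=4 ccHhggLL=2 ccHhggLl=4 ccHhggll=2 cchhGGLL=1 cchhGGLl=2 cchhGGll=1 cchhGgLL=2 cchhGgLl=4 cchhGgll=2 cchhggLL=1 cchhggLl=2 cchhggll=1
C_ hh gg ll hits 3/256; gcd=1; 3÷1/256÷1 = 3/256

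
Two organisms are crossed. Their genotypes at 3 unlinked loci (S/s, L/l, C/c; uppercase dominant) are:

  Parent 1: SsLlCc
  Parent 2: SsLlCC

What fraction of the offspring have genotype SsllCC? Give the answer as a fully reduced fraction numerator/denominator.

P(SsllCC) = 1/16

SsLlCc gametes: SLC×1, SLc×1, SlC×1, Slc×1, sLC×1, sLc×1, slC×1, slc×1
SsLlCC gametes: SLC×2, SlC×2, sLC×2, slC×2
SsLlCc×SsLlCC grid (8·8=64): SSLLCC=2 SSLLCc=2 SSLlCC=4 SSLlCc=4 SSllCC=2 SSllCc=2 SsLLCC=4 SsLLCc=4 SsLlCC=8 SsLlCc=8 SsllCC=4 SsllCc=4 ssLLCC=2 ssLLCc=2 ssLlCC=4 ssLlCc=4 ssllCC=2 ssllCc=2
SsllCC hits 4/64; gcd=4; 4÷4/64÷4 = 1/16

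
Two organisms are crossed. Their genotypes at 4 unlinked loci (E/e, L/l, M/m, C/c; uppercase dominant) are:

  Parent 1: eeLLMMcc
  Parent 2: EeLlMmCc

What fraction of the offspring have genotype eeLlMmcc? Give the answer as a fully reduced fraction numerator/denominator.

eeLLMMcc gametes: eLMc×16
EeLlMmCc gametes: ELMC×1, ELMc×1, ELmC×1, ELmc×1, ElMC×1, ElMc×1, ElmC×1, Elmc×1, eLMC×1, eLMc×1, eLmC×1, eLmc×1, elMC×1, elMc×1, elmC×1, elmc×1
eeLLMMcc×EeLlMmCc grid (16·16=256): EeLLMMCc=16 EeLLMMcc=16 EeLLMmCc=16 EeLLMmcc=16 EeLlMMCc=16 EeLlMMcc=16 EeLlMmCc=16 EeLlMmcc=16 eeLLMMCc=16 eeLLMMcc=16 eeLLMmCc=16 eeLLMmcc=16 eeLlMMCc=16 eeLlMMcc=16 eeLlMmCc=16 eeLlMmcc=16
eeLlMmcc hits 16/256; gcd=16; 16÷16/256÷16 = 1/16

P(eeLlMmcc) = 1/16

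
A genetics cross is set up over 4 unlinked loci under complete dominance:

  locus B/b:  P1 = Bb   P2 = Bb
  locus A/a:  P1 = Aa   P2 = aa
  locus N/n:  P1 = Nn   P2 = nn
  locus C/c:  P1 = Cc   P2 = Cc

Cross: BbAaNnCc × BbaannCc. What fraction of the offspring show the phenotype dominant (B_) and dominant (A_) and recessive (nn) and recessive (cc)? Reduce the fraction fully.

P(B_ A_ nn cc) = 3/64

BbAaNnCc gametes: BANC×1, BANc×1, BAnC×1, BAnc×1, BaNC×1, BaNc×1, BanC×1, Banc×1, bANC×1, bANc×1, bAnC×1, bAnc×1, baNC×1, baNc×1, banC×1, banc×1
BbaannCc gametes: BanC×4, Banc×4, banC×4, banc×4
BbAaNnCc×BbaannCc grid (16·16=256): BBAaNnCC=4 BBAaNnCc=8 BBAaNncc=4 BBAannCC=4 BBAannCc=8 BBAanncc=4 BBaaNnCC=4 BBaaNnCc=8 BBaaNncc=4 BBaannCC=4 BBaannCc=8 BBaanncc=4 BbAaNnCC=8 BbAaNnCc=16 BbAaNncc=8 BbAannCC=8 BbAannCc=16 BbAanncc=8 BbaaNnCC=8 BbaaNnCc=16 BbaaNncc=8 BbaannCC=8 BbaannCc=16 Bbaanncc=8 bbAaNnCC=4 bbAaNnCc=8 bbAaNncc=4 bbAannCC=4 bbAannCc=8 bbAanncc=4 bbaaNnCC=4 bbaaNnCc=8 bbaaNncc=4 bbaannCC=4 bbaannCc=8 bbaanncc=4
B_ A_ nn cc hits 12/256; gcd=4; 12÷4/256÷4 = 3/64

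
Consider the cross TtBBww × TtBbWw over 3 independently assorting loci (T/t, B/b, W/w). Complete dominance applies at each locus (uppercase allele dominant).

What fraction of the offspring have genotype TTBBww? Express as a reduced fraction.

TtBBww gametes: TBw×4, tBw×4
TtBbWw gametes: TBW×1, TBw×1, TbW×1, Tbw×1, tBW×1, tBw×1, tbW×1, tbw×1
TtBBww×TtBbWw grid (8·8=64): TTBBWw=4 TTBBww=4 TTBbWw=4 TTBbww=4 TtBBWw=8 TtBBww=8 TtBbWw=8 TtBbww=8 ttBBWw=4 ttBBww=4 ttBbWw=4 ttBbww=4
TTBBww hits 4/64; gcd=4; 4÷4/64÷4 = 1/16

P(TTBBww) = 1/16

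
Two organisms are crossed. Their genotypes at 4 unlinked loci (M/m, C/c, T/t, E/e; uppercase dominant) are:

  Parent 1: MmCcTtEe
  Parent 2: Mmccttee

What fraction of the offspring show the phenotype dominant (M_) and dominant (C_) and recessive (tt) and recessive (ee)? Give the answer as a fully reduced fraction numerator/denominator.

MmCcTtEe gametes: MCTE×1, MCTe×1, MCtE×1, MCte×1, McTE×1, McTe×1, MctE×1, Mcte×1, mCTE×1, mCTe×1, mCtE×1, mCte×1, mcTE×1, mcTe×1, mctE×1, mcte×1
Mmccttee gametes: Mcte×8, mcte×8
MmCcTtEe×Mmccttee grid (16·16=256): MMCcTtEe=8 MMCcTtee=8 MMCcttEe=8 MMCcttee=8 MMccTtEe=8 MMccTtee=8 MMccttEe=8 MMccttee=8 MmCcTtEe=16 MmCcTtee=16 MmCcttEe=16 MmCcttee=16 MmccTtEe=16 MmccTtee=16 MmccttEe=16 Mmccttee=16 mmCcTtEe=8 mmCcTtee=8 mmCcttEe=8 mmCcttee=8 mmccTtEe=8 mmccTtee=8 mmccttEe=8 mmccttee=8
M_ C_ tt ee hits 24/256; gcd=8; 24÷8/256÷8 = 3/32

P(M_ C_ tt ee) = 3/32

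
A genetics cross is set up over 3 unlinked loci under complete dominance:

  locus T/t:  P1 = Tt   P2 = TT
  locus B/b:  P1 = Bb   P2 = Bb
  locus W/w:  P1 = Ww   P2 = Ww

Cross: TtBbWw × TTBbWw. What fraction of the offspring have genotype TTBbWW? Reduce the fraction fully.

P(TTBbWW) = 1/16

TtBbWw gametes: TBW×1, TBw×1, TbW×1, Tbw×1, tBW×1, tBw×1, tbW×1, tbw×1
TTBbWw gametes: TBW×2, TBw×2, TbW×2, Tbw×2
TtBbWw×TTBbWw grid (8·8=64): TTBBWW=2 TTBBWw=4 TTBBww=2 TTBbWW=4 TTBbWw=8 TTBbww=4 TTbbWW=2 TTbbWw=4 TTbbww=2 TtBBWW=2 TtBBWw=4 TtBBww=2 TtBbWW=4 TtBbWw=8 TtBbww=4 TtbbWW=2 TtbbWw=4 Ttbbww=2
TTBbWW hits 4/64; gcd=4; 4÷4/64÷4 = 1/16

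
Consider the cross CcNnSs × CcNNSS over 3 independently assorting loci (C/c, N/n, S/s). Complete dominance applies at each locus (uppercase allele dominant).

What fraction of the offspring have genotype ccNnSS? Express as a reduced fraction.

P(ccNnSS) = 1/16

CcNnSs gametes: CNS×1, CNs×1, CnS×1, Cns×1, cNS×1, cNs×1, cnS×1, cns×1
CcNNSS gametes: CNS×4, cNS×4
CcNnSs×CcNNSS grid (8·8=64): CCNNSS=4 CCNNSs=4 CCNnSS=4 CCNnSs=4 CcNNSS=8 CcNNSs=8 CcNnSS=8 CcNnSs=8 ccNNSS=4 ccNNSs=4 ccNnSS=4 ccNnSs=4
ccNnSS hits 4/64; gcd=4; 4÷4/64÷4 = 1/16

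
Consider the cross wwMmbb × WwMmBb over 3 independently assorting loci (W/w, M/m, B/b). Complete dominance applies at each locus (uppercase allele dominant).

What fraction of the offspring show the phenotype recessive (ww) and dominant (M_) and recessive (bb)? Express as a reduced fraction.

wwMmbb gametes: wMb×4, wmb×4
WwMmBb gametes: WMB×1, WMb×1, WmB×1, Wmb×1, wMB×1, wMb×1, wmB×1, wmb×1
wwMmbb×WwMmBb grid (8·8=64): WwMMBb=4 WwMMbb=4 WwMmBb=8 WwMmbb=8 WwmmBb=4 Wwmmbb=4 wwMMBb=4 wwMMbb=4 wwMmBb=8 wwMmbb=8 wwmmBb=4 wwmmbb=4
ww M_ bb hits 12/64; gcd=4; 12÷4/64÷4 = 3/16

P(ww M_ bb) = 3/16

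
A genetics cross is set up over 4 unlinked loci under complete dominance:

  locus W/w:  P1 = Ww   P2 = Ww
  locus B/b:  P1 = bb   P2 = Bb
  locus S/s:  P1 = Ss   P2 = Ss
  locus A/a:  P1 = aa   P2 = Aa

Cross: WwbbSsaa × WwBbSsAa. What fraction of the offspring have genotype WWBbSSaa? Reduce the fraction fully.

P(WWBbSSaa) = 1/64

WwbbSsaa gametes: WbSa×4, Wbsa×4, wbSa×4, wbsa×4
WwBbSsAa gametes: WBSA×1, WBSa×1, WBsA×1, WBsa×1, WbSA×1, WbSa×1, WbsA×1, Wbsa×1, wBSA×1, wBSa×1, wBsA×1, wBsa×1, wbSA×1, wbSa×1, wbsA×1, wbsa×1
WwbbSsaa×WwBbSsAa grid (16·16=256): WWBbSSAa=4 WWBbSSaa=4 WWBbSsAa=8 WWBbSsaa=8 WWBbssAa=4 WWBbssaa=4 WWbbSSAa=4 WWbbSSaa=4 WWbbSsAa=8 WWbbSsaa=8 WWbbssAa=4 WWbbssaa=4 WwBbSSAa=8 WwBbSSaa=8 WwBbSsAa=16 WwBbSsaa=16 WwBbssAa=8 WwBbssaa=8 WwbbSSAa=8 WwbbSSaa=8 WwbbSsAa=16 WwbbSsaa=16 WwbbssAa=8 Wwbbssaa=8 wwBbSSAa=4 wwBbSSaa=4 wwBbSsAa=8 wwBbSsaa=8 wwBbssAa=4 wwBbssaa=4 wwbbSSAa=4 wwbbSSaa=4 wwbbSsAa=8 wwbbSsaa=8 wwbbssAa=4 wwbbssaa=4
WWBbSSaa hits 4/256; gcd=4; 4÷4/256÷4 = 1/64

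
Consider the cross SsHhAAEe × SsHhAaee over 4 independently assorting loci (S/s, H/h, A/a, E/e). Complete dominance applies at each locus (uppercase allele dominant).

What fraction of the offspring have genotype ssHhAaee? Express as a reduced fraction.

P(ssHhAaee) = 1/32

SsHhAAEe gametes: SHAE×2, SHAe×2, ShAE×2, ShAe×2, sHAE×2, sHAe×2, shAE×2, shAe×2
SsHhAaee gametes: SHAe×2, SHae×2, ShAe×2, Shae×2, sHAe×2, sHae×2, shAe×2, shae×2
SsHhAAEe×SsHhAaee grid (16·16=256): SSHHAAEe=4 SSHHAAee=4 SSHHAaEe=4 SSHHAaee=4 SSHhAAEe=8 SSHhAAee=8 SSHhAaEe=8 SSHhAaee=8 SShhAAEe=4 SShhAAee=4 SShhAaEe=4 SShhAaee=4 SsHHAAEe=8 SsHHAAee=8 SsHHAaEe=8 SsHHAaee=8 SsHhAAEe=16 SsHhAAee=16 SsHhAaEe=16 SsHhAaee=16 SshhAAEe=8 SshhAAee=8 SshhAaEe=8 SshhAaee=8 ssHHAAEe=4 ssHHAAee=4 ssHHAaEe=4 ssHHAaee=4 ssHhAAEe=8 ssHhAAee=8 ssHhAaEe=8 ssHhAaee=8 sshhAAEe=4 sshhAAee=4 sshhAaEe=4 sshhAaee=4
ssHhAaee hits 8/256; gcd=8; 8÷8/256÷8 = 1/32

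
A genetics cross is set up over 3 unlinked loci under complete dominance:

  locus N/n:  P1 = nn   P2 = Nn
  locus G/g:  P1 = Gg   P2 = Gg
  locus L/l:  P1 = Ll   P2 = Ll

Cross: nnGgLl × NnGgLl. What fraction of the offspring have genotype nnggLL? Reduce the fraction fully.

nnGgLl gametes: nGL×2, nGl×2, ngL×2, ngl×2
NnGgLl gametes: NGL×1, NGl×1, NgL×1, Ngl×1, nGL×1, nGl×1, ngL×1, ngl×1
nnGgLl×NnGgLl grid (8·8=64): NnGGLL=2 NnGGLl=4 NnGGll=2 NnGgLL=4 NnGgLl=8 NnGgll=4 NnggLL=2 NnggLl=4 Nnggll=2 nnGGLL=2 nnGGLl=4 nnGGll=2 nnGgLL=4 nnGgLl=8 nnGgll=4 nnggLL=2 nnggLl=4 nnggll=2
nnggLL hits 2/64; gcd=2; 2÷2/64÷2 = 1/32

P(nnggLL) = 1/32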